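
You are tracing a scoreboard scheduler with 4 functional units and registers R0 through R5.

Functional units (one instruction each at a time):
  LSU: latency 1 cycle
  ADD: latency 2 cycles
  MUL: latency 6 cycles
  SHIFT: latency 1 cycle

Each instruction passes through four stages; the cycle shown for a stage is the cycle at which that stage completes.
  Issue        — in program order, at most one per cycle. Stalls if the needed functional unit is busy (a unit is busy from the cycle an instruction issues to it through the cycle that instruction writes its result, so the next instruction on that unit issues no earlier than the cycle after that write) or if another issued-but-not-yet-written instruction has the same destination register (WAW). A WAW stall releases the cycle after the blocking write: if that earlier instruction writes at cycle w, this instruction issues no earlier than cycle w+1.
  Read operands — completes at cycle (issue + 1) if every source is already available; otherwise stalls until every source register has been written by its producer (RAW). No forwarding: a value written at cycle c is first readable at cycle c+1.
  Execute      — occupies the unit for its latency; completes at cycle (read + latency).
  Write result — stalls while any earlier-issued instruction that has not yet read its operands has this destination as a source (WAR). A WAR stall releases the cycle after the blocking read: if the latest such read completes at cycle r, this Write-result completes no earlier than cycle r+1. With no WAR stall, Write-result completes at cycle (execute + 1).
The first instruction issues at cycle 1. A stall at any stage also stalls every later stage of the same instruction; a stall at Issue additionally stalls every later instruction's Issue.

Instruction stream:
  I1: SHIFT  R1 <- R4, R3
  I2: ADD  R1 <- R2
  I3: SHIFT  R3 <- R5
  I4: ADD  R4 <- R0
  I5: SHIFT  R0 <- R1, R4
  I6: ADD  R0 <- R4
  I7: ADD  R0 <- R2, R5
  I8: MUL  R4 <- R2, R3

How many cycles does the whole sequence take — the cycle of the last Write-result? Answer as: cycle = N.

cycle = 32

[1] I1 dispatched to SHIFT
[2] I1 operands ready
[3] I1 complete
[4] R1←I1
[5] I2 dispatched to ADD
[6] I2 operands ready, I3 dispatched to SHIFT
[7] I3 operands ready
[8] I2 complete, I3 complete
[9] R1←I2, R3←I3
[10] I4 dispatched to ADD
[11] I4 operands ready, I5 dispatched to SHIFT
[13] I4 complete
[14] R4←I4
[15] I5 operands ready
[16] I5 complete
[17] R0←I5
[18] I6 dispatched to ADD
[19] I6 operands ready
[21] I6 complete
[22] R0←I6
[23] I7 dispatched to ADD
[24] I7 operands ready, I8 dispatched to MUL
[25] I8 operands ready
[26] I7 complete
[27] R0←I7
[31] I8 complete
[32] R4←I8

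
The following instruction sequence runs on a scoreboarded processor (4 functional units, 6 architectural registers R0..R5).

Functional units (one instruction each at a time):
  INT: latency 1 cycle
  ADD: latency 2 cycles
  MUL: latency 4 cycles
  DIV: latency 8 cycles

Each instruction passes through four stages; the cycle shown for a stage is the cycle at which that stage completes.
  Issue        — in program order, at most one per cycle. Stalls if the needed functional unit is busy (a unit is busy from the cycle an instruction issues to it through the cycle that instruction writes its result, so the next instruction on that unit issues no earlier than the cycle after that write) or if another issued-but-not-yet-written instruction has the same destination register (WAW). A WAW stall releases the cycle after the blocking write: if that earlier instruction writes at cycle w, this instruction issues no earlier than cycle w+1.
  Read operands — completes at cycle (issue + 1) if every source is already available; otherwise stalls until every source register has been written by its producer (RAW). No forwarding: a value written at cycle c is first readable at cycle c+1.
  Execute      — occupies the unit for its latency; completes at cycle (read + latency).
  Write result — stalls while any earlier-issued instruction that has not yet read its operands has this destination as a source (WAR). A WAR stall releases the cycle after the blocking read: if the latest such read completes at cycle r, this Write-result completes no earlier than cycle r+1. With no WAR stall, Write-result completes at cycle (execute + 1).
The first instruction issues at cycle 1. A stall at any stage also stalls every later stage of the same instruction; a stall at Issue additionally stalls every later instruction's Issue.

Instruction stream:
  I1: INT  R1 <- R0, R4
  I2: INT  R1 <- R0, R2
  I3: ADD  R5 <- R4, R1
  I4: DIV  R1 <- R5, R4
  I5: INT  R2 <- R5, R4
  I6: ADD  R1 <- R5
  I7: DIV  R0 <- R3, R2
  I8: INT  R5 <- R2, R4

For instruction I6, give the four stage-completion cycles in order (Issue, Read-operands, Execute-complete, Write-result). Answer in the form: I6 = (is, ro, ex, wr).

  I1 | 1 | 2 | 3 | 4
  I2 | 5 | 6 | 7 | 8   struct: INT busy until I1 writes@4
  I3 | 6 | 9 | 11 | 12   RAW R1: wait I2 write@8
  I4 | 9 | 13 | 21 | 22   WAW R1: wait I2 write@8 · RAW R5: wait I3 write@12
  I5 | 10 | 13 | 14 | 15   RAW R5: wait I3 write@12
  I6 | 23 | 24 | 26 | 27   WAW R1: wait I4 write@22
  I7 | 24 | 25 | 33 | 34
  I8 | 25 | 26 | 27 | 28

I6 = (23, 24, 26, 27)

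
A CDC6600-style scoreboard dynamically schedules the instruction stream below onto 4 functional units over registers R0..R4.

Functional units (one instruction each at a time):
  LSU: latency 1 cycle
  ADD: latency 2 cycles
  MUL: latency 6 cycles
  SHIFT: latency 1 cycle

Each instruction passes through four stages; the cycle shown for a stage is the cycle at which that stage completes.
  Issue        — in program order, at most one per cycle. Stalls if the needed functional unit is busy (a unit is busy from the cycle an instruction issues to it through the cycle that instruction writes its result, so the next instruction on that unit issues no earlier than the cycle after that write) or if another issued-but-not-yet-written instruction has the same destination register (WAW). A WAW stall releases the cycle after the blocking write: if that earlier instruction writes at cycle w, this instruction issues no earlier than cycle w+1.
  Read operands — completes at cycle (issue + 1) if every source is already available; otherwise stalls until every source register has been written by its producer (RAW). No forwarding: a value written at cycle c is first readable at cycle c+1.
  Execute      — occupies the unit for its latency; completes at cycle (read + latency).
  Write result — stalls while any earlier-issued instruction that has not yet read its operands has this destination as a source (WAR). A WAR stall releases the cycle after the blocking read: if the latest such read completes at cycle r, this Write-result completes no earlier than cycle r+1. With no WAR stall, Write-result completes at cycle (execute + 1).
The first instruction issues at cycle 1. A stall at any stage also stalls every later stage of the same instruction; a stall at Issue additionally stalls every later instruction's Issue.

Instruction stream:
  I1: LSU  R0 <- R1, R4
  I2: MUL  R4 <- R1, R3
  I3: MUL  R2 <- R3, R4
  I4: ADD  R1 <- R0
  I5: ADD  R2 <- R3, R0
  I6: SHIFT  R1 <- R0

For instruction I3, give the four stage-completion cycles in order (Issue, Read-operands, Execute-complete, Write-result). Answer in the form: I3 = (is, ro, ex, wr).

I3 = (11, 12, 18, 19)

I1: IS=1 RO=2 EX=3 WR=4
I2: IS=2 RO=3 EX=9 WR=10
I3: IS=11 RO=12 EX=18 WR=19  [struct: MUL busy until I2 writes@10]
I4: IS=12 RO=13 EX=15 WR=16
I5: IS=20 RO=21 EX=23 WR=24  [WAW R2: wait I3 write@19]
I6: IS=21 RO=22 EX=23 WR=24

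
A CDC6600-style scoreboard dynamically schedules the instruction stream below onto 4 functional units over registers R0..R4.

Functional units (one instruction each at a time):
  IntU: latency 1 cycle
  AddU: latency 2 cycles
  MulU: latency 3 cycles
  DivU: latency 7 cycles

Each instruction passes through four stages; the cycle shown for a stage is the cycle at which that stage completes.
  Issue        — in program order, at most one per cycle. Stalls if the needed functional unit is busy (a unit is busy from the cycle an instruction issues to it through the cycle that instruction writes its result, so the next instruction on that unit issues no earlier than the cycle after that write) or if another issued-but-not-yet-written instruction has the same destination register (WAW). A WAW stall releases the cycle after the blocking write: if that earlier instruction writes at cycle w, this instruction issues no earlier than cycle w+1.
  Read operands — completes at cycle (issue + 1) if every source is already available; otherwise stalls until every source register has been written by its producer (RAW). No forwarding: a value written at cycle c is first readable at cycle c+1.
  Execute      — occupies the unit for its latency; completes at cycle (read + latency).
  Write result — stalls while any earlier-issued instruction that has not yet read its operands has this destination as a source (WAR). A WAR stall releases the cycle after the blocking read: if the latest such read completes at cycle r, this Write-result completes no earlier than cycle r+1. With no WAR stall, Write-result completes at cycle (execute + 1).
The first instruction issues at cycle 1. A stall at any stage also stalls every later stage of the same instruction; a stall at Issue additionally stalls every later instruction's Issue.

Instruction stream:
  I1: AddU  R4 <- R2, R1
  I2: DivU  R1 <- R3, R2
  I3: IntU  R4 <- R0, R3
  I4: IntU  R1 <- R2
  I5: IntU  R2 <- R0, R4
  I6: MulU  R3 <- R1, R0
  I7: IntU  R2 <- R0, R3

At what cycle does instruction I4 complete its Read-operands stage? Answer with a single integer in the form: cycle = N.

  I1 | 1 | 2 | 4 | 5
  I2 | 2 | 3 | 10 | 11
  I3 | 6 | 7 | 8 | 9   WAW R4: wait I1 write@5
  I4 | 12 | 13 | 14 | 15   WAW R1: wait I2 write@11
  I5 | 16 | 17 | 18 | 19   struct: IntU busy until I4 writes@15
  I6 | 17 | 18 | 21 | 22
  I7 | 20 | 23 | 24 | 25   struct: IntU busy until I5 writes@19 · RAW R3: wait I6 write@22

cycle = 13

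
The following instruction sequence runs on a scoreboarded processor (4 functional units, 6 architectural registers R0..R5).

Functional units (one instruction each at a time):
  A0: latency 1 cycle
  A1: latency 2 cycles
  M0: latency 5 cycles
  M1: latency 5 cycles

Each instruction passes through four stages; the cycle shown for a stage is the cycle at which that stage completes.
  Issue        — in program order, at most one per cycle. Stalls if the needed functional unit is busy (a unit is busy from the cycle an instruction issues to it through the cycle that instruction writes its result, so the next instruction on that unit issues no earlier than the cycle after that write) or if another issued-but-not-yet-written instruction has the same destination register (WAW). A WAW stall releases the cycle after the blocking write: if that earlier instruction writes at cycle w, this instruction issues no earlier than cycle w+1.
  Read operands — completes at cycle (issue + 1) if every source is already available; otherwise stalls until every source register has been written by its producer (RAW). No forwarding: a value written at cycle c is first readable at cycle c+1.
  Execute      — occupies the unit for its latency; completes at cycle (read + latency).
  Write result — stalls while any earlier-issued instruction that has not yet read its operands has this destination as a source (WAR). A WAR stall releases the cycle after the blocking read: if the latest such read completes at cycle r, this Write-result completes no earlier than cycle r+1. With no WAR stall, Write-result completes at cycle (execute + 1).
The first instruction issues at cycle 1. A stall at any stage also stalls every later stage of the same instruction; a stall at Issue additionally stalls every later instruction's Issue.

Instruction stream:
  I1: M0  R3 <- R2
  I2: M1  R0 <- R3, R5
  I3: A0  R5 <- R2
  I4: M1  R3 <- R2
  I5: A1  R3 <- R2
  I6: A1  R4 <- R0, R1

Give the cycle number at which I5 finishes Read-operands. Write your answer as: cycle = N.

I1: IS=1 RO=2 EX=7 WR=8
I2: IS=2 RO=9 EX=14 WR=15  [RAW R3: wait I1 write@8]
I3: IS=3 RO=4 EX=5 WR=10  [WAR R5: wait I2 read@9]
I4: IS=16 RO=17 EX=22 WR=23  [struct: M1 busy until I2 writes@15]
I5: IS=24 RO=25 EX=27 WR=28  [WAW R3: wait I4 write@23]
I6: IS=29 RO=30 EX=32 WR=33  [struct: A1 busy until I5 writes@28]

cycle = 25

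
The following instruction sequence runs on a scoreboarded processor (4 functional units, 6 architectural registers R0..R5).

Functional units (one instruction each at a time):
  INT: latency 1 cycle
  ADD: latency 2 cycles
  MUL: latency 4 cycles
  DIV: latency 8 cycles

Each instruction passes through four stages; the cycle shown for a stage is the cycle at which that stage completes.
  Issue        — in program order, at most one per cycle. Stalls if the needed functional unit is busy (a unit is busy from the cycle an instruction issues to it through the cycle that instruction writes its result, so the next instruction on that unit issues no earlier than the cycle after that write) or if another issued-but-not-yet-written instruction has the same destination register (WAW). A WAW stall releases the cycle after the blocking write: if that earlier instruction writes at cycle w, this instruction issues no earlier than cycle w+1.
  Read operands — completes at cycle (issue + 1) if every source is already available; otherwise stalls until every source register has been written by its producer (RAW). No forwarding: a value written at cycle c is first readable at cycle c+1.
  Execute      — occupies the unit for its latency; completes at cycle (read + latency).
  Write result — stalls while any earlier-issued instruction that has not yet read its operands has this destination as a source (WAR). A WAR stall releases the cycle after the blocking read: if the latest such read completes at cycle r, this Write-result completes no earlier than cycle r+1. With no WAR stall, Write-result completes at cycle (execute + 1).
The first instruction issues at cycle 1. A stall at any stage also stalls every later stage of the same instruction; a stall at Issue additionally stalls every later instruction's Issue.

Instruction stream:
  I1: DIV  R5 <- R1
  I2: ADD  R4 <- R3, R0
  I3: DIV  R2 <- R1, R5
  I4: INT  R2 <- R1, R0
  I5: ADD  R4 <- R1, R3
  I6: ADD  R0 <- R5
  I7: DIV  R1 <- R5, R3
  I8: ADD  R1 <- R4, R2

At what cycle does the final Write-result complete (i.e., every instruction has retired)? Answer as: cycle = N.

cycle = 45

c1: I1 dispatched to DIV
c2: I1 operands ready; I2 dispatched to ADD
c3: I2 operands ready
c5: I2 complete
c6: R4←I2
c10: I1 complete
c11: R5←I1
c12: I3 dispatched to DIV
c13: I3 operands ready
c21: I3 complete
c22: R2←I3
c23: I4 dispatched to INT
c24: I4 operands ready; I5 dispatched to ADD
c25: I4 complete; I5 operands ready
c26: R2←I4
c27: I5 complete
c28: R4←I5
c29: I6 dispatched to ADD
c30: I6 operands ready; I7 dispatched to DIV
c31: I7 operands ready
c32: I6 complete
c33: R0←I6
c39: I7 complete
c40: R1←I7
c41: I8 dispatched to ADD
c42: I8 operands ready
c44: I8 complete
c45: R1←I8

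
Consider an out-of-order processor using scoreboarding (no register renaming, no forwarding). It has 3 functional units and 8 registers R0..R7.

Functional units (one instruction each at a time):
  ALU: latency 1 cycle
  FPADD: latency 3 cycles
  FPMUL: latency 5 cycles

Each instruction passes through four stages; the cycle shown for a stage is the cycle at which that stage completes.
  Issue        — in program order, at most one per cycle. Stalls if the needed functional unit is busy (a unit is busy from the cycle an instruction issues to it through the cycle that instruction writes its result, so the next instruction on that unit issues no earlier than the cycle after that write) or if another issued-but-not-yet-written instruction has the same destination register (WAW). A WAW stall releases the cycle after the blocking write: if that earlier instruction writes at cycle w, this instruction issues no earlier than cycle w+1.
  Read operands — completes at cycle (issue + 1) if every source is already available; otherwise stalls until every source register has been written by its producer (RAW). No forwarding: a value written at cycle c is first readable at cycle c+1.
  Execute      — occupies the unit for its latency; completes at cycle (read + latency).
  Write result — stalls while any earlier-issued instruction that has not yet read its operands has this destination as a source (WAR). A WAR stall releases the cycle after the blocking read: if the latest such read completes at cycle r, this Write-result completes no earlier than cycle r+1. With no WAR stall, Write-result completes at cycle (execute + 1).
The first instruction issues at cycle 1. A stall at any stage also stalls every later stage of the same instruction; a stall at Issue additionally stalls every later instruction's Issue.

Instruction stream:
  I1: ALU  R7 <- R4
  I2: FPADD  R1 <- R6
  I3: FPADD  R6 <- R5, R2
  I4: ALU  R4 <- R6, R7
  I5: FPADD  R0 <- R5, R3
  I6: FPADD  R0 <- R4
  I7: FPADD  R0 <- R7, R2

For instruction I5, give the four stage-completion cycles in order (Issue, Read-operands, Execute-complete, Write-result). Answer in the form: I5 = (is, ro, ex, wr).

c1: I1 issues→ALU
c2: I1 reads; I2 issues→FPADD
c3: I1 exec-done; I2 reads
c4: I1 writes R7
c6: I2 exec-done
c7: I2 writes R1
c8: I3 issues→FPADD
c9: I3 reads; I4 issues→ALU
c12: I3 exec-done
c13: I3 writes R6
c14: I4 reads; I5 issues→FPADD
c15: I4 exec-done; I5 reads
c16: I4 writes R4
c18: I5 exec-done
c19: I5 writes R0
c20: I6 issues→FPADD
c21: I6 reads
c24: I6 exec-done
c25: I6 writes R0
c26: I7 issues→FPADD
c27: I7 reads
c30: I7 exec-done
c31: I7 writes R0

I5 = (14, 15, 18, 19)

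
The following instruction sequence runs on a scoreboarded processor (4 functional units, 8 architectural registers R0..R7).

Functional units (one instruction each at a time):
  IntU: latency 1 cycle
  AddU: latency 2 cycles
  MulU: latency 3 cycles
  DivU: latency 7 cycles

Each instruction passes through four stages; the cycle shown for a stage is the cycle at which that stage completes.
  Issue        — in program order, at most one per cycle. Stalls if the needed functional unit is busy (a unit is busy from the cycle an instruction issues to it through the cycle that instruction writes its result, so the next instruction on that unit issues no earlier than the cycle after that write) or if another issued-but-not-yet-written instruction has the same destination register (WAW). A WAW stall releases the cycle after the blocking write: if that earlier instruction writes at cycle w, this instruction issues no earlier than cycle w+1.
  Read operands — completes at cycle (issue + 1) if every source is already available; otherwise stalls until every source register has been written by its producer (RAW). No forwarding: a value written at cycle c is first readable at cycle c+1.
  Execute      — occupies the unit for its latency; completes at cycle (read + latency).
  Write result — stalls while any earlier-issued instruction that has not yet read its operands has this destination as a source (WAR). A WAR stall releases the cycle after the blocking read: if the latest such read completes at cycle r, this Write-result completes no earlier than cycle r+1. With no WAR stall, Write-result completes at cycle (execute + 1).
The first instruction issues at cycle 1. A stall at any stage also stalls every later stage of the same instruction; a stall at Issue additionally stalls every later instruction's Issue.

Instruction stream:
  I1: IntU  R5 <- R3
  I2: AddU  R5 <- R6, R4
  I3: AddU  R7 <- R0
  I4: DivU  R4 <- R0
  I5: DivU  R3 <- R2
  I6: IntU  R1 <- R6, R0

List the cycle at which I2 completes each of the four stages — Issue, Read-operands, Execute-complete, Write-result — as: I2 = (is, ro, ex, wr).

I2 = (5, 6, 8, 9)

I1  is:1  ro:2  ex:3  wr:4
I2  is:5  ro:6  ex:8  wr:9  — WAW R5: wait I1 write@4
I3  is:10  ro:11  ex:13  wr:14  — struct: AddU busy until I2 writes@9
I4  is:11  ro:12  ex:19  wr:20
I5  is:21  ro:22  ex:29  wr:30  — struct: DivU busy until I4 writes@20
I6  is:22  ro:23  ex:24  wr:25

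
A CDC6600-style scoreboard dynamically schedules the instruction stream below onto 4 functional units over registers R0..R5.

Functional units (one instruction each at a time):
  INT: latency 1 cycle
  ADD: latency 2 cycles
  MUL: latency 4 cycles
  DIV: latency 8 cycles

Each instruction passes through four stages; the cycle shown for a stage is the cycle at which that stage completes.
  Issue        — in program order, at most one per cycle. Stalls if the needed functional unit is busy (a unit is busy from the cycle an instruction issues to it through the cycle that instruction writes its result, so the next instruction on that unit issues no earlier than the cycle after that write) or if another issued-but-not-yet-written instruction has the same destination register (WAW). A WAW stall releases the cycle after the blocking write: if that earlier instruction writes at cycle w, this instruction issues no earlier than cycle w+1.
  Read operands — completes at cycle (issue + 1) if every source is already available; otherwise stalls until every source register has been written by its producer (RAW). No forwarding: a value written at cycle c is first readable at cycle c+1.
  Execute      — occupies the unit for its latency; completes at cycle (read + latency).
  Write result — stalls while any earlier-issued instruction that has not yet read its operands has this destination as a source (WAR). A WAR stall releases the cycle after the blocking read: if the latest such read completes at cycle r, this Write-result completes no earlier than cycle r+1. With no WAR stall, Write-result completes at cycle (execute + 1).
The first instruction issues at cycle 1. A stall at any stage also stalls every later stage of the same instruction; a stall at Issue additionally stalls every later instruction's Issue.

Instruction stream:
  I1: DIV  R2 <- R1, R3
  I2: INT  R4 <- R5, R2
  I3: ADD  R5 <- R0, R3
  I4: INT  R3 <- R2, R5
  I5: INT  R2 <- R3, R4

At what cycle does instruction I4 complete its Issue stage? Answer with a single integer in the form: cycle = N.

1) issue 1, read 2, done 10, write 11
2) issue 2, read 12, done 13, write 14  <RAW R2: wait I1 write@11>
3) issue 3, read 4, done 6, write 13  <WAR R5: wait I2 read@12>
4) issue 15, read 16, done 17, write 18  <struct: INT busy until I2 writes@14>
5) issue 19, read 20, done 21, write 22  <struct: INT busy until I4 writes@18>

cycle = 15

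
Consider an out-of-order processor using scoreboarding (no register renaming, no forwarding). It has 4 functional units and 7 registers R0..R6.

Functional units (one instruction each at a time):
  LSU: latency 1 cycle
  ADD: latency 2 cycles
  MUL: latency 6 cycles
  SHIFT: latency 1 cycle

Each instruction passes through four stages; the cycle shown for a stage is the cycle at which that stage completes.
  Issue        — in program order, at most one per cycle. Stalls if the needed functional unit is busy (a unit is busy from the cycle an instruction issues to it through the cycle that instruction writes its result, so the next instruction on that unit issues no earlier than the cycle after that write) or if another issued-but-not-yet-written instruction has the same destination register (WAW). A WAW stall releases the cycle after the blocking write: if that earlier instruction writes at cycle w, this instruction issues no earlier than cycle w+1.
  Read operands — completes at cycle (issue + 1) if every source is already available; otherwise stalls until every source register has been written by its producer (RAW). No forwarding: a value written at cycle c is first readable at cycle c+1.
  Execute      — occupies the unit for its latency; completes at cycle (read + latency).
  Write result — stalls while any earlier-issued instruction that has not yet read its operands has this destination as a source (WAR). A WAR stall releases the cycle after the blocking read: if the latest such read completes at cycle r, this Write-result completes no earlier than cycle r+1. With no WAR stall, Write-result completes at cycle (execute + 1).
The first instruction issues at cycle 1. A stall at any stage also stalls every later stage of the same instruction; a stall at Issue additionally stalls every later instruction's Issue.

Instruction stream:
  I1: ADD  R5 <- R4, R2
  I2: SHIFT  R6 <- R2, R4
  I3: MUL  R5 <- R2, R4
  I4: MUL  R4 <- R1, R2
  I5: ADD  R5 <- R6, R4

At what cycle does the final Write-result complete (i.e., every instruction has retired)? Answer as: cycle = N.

cycle = 27

cycle 1: I1 dispatched to ADD
cycle 2: I1 operands ready · I2 dispatched to SHIFT
cycle 3: I2 operands ready
cycle 4: I1 complete · I2 complete
cycle 5: R5←I1 · R6←I2
cycle 6: I3 dispatched to MUL
cycle 7: I3 operands ready
cycle 13: I3 complete
cycle 14: R5←I3
cycle 15: I4 dispatched to MUL
cycle 16: I4 operands ready · I5 dispatched to ADD
cycle 22: I4 complete
cycle 23: R4←I4
cycle 24: I5 operands ready
cycle 26: I5 complete
cycle 27: R5←I5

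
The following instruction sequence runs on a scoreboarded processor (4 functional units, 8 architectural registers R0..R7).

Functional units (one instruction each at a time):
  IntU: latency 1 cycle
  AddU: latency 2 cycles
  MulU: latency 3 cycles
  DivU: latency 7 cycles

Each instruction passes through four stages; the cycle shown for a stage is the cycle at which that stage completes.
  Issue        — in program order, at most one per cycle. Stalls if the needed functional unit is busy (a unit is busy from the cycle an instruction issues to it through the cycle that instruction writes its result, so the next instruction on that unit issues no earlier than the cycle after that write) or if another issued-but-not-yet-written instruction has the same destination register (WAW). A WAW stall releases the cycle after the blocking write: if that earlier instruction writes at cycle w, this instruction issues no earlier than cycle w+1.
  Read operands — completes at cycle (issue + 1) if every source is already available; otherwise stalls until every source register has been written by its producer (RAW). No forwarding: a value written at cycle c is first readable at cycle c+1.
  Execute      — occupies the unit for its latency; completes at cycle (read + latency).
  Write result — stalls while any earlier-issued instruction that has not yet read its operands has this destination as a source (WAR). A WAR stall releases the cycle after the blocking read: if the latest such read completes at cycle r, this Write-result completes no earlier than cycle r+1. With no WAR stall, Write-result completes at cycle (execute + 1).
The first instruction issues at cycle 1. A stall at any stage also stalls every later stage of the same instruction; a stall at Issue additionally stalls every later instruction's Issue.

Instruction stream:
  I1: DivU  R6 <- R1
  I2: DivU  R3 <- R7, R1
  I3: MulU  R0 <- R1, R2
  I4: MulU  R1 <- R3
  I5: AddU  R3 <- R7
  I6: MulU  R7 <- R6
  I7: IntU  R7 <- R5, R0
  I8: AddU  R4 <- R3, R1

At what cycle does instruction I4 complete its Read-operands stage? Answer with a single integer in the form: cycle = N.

cycle = 21

[1] issue I1 (DivU)
[2] I1 read-ops
[9] I1 finished on DivU
[10] I1→R6
[11] issue I2 (DivU)
[12] I2 read-ops; issue I3 (MulU)
[13] I3 read-ops
[16] I3 finished on MulU
[17] I3→R0
[18] issue I4 (MulU)
[19] I2 finished on DivU
[20] I2→R3
[21] I4 read-ops; issue I5 (AddU)
[22] I5 read-ops
[24] I4 finished on MulU; I5 finished on AddU
[25] I4→R1; I5→R3
[26] issue I6 (MulU)
[27] I6 read-ops
[30] I6 finished on MulU
[31] I6→R7
[32] issue I7 (IntU)
[33] I7 read-ops; issue I8 (AddU)
[34] I7 finished on IntU; I8 read-ops
[35] I7→R7
[36] I8 finished on AddU
[37] I8→R4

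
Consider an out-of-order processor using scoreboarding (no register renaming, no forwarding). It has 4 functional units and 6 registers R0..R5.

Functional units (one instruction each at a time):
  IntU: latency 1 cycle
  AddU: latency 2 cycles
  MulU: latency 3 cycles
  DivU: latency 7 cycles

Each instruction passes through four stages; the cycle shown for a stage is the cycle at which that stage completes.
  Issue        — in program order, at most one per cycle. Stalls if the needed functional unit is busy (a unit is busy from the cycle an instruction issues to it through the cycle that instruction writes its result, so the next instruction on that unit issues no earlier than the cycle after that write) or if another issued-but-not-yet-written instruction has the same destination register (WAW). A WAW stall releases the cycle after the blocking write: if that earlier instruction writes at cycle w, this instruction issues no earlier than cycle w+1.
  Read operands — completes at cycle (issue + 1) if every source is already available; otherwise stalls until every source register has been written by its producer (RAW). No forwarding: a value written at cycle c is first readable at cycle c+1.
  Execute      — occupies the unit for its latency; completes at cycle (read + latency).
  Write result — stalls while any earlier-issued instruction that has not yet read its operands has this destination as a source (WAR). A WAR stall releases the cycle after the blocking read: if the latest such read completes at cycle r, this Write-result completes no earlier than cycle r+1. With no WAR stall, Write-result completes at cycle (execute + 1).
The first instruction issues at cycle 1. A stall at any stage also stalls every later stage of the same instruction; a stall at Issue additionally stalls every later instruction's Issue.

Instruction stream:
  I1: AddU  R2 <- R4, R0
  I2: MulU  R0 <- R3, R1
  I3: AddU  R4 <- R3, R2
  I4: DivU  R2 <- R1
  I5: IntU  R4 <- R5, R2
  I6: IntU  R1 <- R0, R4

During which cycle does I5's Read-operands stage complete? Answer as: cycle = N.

cycle = 17

[I1] 1/2/4/5
[I2] 2/3/6/7
[I3] 6/7/9/10  (struct: AddU busy until I1 writes@5)
[I4] 7/8/15/16
[I5] 11/17/18/19  (WAW R4: wait I3 write@10; RAW R2: wait I4 write@16)
[I6] 20/21/22/23  (struct: IntU busy until I5 writes@19)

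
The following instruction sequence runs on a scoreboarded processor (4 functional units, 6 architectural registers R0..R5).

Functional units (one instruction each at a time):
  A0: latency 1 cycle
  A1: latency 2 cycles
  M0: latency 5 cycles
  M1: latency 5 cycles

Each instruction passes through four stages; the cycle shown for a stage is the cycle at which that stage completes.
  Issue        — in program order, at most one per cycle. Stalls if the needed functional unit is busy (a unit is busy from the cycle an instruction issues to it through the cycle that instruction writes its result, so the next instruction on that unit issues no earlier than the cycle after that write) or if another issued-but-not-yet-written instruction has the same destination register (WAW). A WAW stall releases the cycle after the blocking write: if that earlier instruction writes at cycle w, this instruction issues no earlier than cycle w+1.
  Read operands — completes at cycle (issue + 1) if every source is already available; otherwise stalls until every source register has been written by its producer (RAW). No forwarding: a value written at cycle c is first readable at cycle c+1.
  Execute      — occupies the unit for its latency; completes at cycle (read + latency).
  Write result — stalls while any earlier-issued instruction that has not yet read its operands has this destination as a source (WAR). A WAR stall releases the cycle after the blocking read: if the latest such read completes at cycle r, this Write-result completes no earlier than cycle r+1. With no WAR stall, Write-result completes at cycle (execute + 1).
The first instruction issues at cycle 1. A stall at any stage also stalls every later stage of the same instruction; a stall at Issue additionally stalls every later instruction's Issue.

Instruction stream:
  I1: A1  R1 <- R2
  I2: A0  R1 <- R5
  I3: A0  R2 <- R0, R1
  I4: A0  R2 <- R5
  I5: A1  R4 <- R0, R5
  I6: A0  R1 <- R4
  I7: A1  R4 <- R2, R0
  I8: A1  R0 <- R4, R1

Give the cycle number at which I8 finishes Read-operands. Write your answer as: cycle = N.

c1: I1 dispatched to A1
c2: I1 operands ready
c4: I1 complete
c5: R1←I1
c6: I2 dispatched to A0
c7: I2 operands ready
c8: I2 complete
c9: R1←I2
c10: I3 dispatched to A0
c11: I3 operands ready
c12: I3 complete
c13: R2←I3
c14: I4 dispatched to A0
c15: I4 operands ready, I5 dispatched to A1
c16: I4 complete, I5 operands ready
c17: R2←I4
c18: I5 complete, I6 dispatched to A0
c19: R4←I5
c20: I6 operands ready, I7 dispatched to A1
c21: I6 complete, I7 operands ready
c22: R1←I6
c23: I7 complete
c24: R4←I7
c25: I8 dispatched to A1
c26: I8 operands ready
c28: I8 complete
c29: R0←I8

cycle = 26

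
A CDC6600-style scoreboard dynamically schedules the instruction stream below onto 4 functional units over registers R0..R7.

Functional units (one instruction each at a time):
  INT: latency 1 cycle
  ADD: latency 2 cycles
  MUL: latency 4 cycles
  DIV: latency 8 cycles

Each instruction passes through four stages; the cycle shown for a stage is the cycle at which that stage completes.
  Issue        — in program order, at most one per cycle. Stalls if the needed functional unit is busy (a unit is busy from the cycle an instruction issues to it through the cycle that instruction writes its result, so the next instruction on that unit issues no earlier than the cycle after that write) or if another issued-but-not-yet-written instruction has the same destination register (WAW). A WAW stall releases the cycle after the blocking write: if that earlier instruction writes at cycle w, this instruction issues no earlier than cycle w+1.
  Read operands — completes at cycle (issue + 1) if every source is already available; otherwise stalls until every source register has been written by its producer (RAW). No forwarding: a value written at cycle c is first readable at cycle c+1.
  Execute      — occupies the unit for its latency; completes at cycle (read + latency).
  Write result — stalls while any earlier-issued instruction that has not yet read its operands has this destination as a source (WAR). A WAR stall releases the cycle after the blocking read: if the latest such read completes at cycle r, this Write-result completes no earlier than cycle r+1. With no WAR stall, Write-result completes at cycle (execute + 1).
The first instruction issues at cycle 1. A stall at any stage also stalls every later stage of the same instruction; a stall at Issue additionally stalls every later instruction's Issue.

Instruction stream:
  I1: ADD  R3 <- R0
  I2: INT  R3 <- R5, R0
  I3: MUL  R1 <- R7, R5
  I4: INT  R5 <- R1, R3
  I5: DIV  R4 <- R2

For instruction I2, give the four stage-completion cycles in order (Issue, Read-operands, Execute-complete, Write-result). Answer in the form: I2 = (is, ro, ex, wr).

[I1] 1/2/4/5
[I2] 6/7/8/9  (WAW R3: wait I1 write@5)
[I3] 7/8/12/13
[I4] 10/14/15/16  (struct: INT busy until I2 writes@9; RAW R1: wait I3 write@13)
[I5] 11/12/20/21

I2 = (6, 7, 8, 9)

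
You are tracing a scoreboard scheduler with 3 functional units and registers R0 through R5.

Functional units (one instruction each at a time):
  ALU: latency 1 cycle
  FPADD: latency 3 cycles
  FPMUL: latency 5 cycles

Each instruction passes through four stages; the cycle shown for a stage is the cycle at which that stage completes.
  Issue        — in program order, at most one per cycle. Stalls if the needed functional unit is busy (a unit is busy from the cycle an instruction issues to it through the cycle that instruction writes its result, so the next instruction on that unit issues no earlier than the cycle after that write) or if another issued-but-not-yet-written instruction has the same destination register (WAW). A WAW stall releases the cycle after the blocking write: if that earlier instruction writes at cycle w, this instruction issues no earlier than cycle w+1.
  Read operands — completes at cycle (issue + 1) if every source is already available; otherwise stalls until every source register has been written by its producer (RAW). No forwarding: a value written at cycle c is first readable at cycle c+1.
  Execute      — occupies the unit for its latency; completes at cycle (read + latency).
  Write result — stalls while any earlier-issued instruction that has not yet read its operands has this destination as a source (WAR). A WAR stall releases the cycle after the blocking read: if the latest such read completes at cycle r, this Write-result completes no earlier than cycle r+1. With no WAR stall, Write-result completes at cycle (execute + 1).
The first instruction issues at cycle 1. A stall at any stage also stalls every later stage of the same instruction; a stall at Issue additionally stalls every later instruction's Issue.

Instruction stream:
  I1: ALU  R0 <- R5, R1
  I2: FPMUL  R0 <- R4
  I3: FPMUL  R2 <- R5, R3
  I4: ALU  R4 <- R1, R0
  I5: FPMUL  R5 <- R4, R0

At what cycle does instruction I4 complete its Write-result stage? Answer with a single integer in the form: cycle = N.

cycle = 17

I1: IS=1 RO=2 EX=3 WR=4
I2: IS=5 RO=6 EX=11 WR=12  [WAW R0: wait I1 write@4]
I3: IS=13 RO=14 EX=19 WR=20  [struct: FPMUL busy until I2 writes@12]
I4: IS=14 RO=15 EX=16 WR=17
I5: IS=21 RO=22 EX=27 WR=28  [struct: FPMUL busy until I3 writes@20]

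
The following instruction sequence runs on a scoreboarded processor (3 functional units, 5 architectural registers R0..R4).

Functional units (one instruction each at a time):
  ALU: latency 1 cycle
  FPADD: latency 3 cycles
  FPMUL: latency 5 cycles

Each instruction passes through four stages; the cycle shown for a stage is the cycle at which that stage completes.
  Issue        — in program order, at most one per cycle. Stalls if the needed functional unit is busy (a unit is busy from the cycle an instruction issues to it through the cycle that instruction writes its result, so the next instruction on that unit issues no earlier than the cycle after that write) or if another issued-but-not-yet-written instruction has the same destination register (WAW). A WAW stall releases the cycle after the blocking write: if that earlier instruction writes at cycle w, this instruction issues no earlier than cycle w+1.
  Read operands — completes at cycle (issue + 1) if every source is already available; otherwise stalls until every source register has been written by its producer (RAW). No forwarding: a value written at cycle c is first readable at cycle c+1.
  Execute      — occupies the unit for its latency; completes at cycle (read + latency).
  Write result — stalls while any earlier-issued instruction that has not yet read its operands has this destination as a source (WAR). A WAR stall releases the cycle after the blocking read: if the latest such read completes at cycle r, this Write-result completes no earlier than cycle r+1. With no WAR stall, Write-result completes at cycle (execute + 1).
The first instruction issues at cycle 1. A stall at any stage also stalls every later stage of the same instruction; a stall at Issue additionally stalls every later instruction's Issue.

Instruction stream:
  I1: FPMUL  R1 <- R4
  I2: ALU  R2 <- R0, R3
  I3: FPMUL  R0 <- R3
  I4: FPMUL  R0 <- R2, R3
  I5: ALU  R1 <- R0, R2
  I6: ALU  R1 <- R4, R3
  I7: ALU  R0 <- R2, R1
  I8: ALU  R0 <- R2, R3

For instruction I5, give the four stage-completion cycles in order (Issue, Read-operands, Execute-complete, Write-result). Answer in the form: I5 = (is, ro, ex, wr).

I5 = (18, 25, 26, 27)

  I1 | 1 | 2 | 7 | 8
  I2 | 2 | 3 | 4 | 5
  I3 | 9 | 10 | 15 | 16   struct: FPMUL busy until I1 writes@8
  I4 | 17 | 18 | 23 | 24   struct: FPMUL busy until I3 writes@16
  I5 | 18 | 25 | 26 | 27   RAW R0: wait I4 write@24
  I6 | 28 | 29 | 30 | 31   struct: ALU busy until I5 writes@27
  I7 | 32 | 33 | 34 | 35   struct: ALU busy until I6 writes@31
  I8 | 36 | 37 | 38 | 39   struct: ALU busy until I7 writes@35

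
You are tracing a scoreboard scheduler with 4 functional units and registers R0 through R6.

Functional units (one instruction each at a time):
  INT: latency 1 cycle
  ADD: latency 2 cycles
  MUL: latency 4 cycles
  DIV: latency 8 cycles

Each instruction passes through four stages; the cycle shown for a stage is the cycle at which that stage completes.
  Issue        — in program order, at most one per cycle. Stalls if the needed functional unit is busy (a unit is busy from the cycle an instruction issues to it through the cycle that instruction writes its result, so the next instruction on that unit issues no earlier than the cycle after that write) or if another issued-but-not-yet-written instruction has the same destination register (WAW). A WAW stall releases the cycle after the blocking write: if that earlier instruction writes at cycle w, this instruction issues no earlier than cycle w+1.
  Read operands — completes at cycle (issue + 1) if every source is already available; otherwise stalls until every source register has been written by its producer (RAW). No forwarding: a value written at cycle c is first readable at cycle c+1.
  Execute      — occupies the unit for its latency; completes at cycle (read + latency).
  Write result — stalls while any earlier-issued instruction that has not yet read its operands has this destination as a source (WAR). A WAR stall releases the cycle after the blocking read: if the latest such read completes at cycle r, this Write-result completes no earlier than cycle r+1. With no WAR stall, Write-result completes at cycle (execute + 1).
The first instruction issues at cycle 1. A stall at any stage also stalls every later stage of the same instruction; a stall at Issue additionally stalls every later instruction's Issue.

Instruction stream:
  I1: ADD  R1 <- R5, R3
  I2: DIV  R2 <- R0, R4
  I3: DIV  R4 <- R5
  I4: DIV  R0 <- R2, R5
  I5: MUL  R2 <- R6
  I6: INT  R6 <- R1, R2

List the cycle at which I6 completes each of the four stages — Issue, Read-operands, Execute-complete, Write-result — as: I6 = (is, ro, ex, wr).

I1  is:1  ro:2  ex:4  wr:5
I2  is:2  ro:3  ex:11  wr:12
I3  is:13  ro:14  ex:22  wr:23  — struct: DIV busy until I2 writes@12
I4  is:24  ro:25  ex:33  wr:34  — struct: DIV busy until I3 writes@23
I5  is:25  ro:26  ex:30  wr:31
I6  is:26  ro:32  ex:33  wr:34  — RAW R2: wait I5 write@31

I6 = (26, 32, 33, 34)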